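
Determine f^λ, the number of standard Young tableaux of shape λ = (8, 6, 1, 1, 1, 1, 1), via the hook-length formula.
# SYT of shape (8, 6, 1, 1, 1, 1, 1) = 4081428

Hook-length formula: f^λ = n! / Π hook(c), product over all cells c of the Young diagram. For λ = (8, 6, 1, 1, 1, 1, 1), n = 19 boxes. Hook lengths by row (left-to-right, top-to-bottom): [14, 8, 7, 6, 5, 4, 2, 1]; [11, 5, 4, 3, 2, 1]; [5]; [4]; [3]; [2]; [1]. Product of hooks = 29804544000. So f^λ = 19! / 29804544000 = 121645100408832000 / 29804544000 = 4081428.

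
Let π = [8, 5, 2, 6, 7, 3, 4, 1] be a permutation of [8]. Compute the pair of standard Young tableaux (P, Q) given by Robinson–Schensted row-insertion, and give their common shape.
P = [1, 3, 4] / [2, 6, 7] / [5] / [8];  Q = [1, 4, 5] / [2, 6, 7] / [3] / [8];  common shape = (3, 3, 1, 1)

Row-insert the values π_1, π_2, … into P one at a time, bumping the leftmost entry strictly greater than the inserted value down to the next row. The recording tableau Q records, in position (i, j), the step at which that cell was added to P.
  Insert 8 (step 1): P = [8];  Q = [1]
  Insert 5 (step 2): P = [5] / [8];  Q = [1] / [2]
  Insert 2 (step 3): P = [2] / [5] / [8];  Q = [1] / [2] / [3]
  Insert 6 (step 4): P = [2, 6] / [5] / [8];  Q = [1, 4] / [2] / [3]
  Insert 7 (step 5): P = [2, 6, 7] / [5] / [8];  Q = [1, 4, 5] / [2] / [3]
  Insert 3 (step 6): P = [2, 3, 7] / [5, 6] / [8];  Q = [1, 4, 5] / [2, 6] / [3]
  Insert 4 (step 7): P = [2, 3, 4] / [5, 6, 7] / [8];  Q = [1, 4, 5] / [2, 6, 7] / [3]
  Insert 1 (step 8): P = [1, 3, 4] / [2, 6, 7] / [5] / [8];  Q = [1, 4, 5] / [2, 6, 7] / [3] / [8]
Final shape: (3, 3, 1, 1).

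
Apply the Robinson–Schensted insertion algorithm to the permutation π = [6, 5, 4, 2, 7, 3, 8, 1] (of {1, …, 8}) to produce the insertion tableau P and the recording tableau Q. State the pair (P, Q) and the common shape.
P = [1, 3, 8] / [2, 7] / [4] / [5] / [6];  Q = [1, 5, 7] / [2, 6] / [3] / [4] / [8];  common shape = (3, 2, 1, 1, 1)

Row-insert the values π_1, π_2, … into P one at a time, bumping the leftmost entry strictly greater than the inserted value down to the next row. The recording tableau Q records, in position (i, j), the step at which that cell was added to P.
  Insert 6 (step 1): P = [6];  Q = [1]
  Insert 5 (step 2): P = [5] / [6];  Q = [1] / [2]
  Insert 4 (step 3): P = [4] / [5] / [6];  Q = [1] / [2] / [3]
  Insert 2 (step 4): P = [2] / [4] / [5] / [6];  Q = [1] / [2] / [3] / [4]
  Insert 7 (step 5): P = [2, 7] / [4] / [5] / [6];  Q = [1, 5] / [2] / [3] / [4]
  Insert 3 (step 6): P = [2, 3] / [4, 7] / [5] / [6];  Q = [1, 5] / [2, 6] / [3] / [4]
  Insert 8 (step 7): P = [2, 3, 8] / [4, 7] / [5] / [6];  Q = [1, 5, 7] / [2, 6] / [3] / [4]
  Insert 1 (step 8): P = [1, 3, 8] / [2, 7] / [4] / [5] / [6];  Q = [1, 5, 7] / [2, 6] / [3] / [4] / [8]
Final shape: (3, 2, 1, 1, 1).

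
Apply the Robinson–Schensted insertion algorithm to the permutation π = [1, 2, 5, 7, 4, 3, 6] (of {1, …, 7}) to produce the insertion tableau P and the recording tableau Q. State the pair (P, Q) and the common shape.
P = [1, 2, 3, 6] / [4, 7] / [5];  Q = [1, 2, 3, 4] / [5, 7] / [6];  common shape = (4, 2, 1)

Row-insert the values π_1, π_2, … into P one at a time, bumping the leftmost entry strictly greater than the inserted value down to the next row. The recording tableau Q records, in position (i, j), the step at which that cell was added to P.
  Insert 1 (step 1): P = [1];  Q = [1]
  Insert 2 (step 2): P = [1, 2];  Q = [1, 2]
  Insert 5 (step 3): P = [1, 2, 5];  Q = [1, 2, 3]
  Insert 7 (step 4): P = [1, 2, 5, 7];  Q = [1, 2, 3, 4]
  Insert 4 (step 5): P = [1, 2, 4, 7] / [5];  Q = [1, 2, 3, 4] / [5]
  Insert 3 (step 6): P = [1, 2, 3, 7] / [4] / [5];  Q = [1, 2, 3, 4] / [5] / [6]
  Insert 6 (step 7): P = [1, 2, 3, 6] / [4, 7] / [5];  Q = [1, 2, 3, 4] / [5, 7] / [6]
Final shape: (4, 2, 1).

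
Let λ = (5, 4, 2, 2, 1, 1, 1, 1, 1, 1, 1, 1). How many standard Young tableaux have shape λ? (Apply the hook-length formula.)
# SYT of shape (5, 4, 2, 2, 1, 1, 1, 1, 1, 1, 1, 1) = 30610710

Hook-length formula: f^λ = n! / Π hook(c), product over all cells c of the Young diagram. For λ = (5, 4, 2, 2, 1, 1, 1, 1, 1, 1, 1, 1), n = 21 boxes. Hook lengths by row (left-to-right, top-to-bottom): [16, 7, 4, 3, 1]; [14, 5, 2, 1]; [11, 2]; [10, 1]; [8]; [7]; [6]; [5]; [4]; [3]; [2]; [1]. Product of hooks = 1669054464000. So f^λ = 21! / 1669054464000 = 51090942171709440000 / 1669054464000 = 30610710.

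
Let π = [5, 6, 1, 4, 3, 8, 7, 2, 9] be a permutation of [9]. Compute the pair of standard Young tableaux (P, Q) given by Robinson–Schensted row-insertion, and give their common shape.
P = [1, 2, 7, 9] / [3, 6, 8] / [4] / [5];  Q = [1, 2, 6, 9] / [3, 4, 7] / [5] / [8];  common shape = (4, 3, 1, 1)

Row-insert the values π_1, π_2, … into P one at a time, bumping the leftmost entry strictly greater than the inserted value down to the next row. The recording tableau Q records, in position (i, j), the step at which that cell was added to P.
  Insert 5 (step 1): P = [5];  Q = [1]
  Insert 6 (step 2): P = [5, 6];  Q = [1, 2]
  Insert 1 (step 3): P = [1, 6] / [5];  Q = [1, 2] / [3]
  Insert 4 (step 4): P = [1, 4] / [5, 6];  Q = [1, 2] / [3, 4]
  Insert 3 (step 5): P = [1, 3] / [4, 6] / [5];  Q = [1, 2] / [3, 4] / [5]
  Insert 8 (step 6): P = [1, 3, 8] / [4, 6] / [5];  Q = [1, 2, 6] / [3, 4] / [5]
  Insert 7 (step 7): P = [1, 3, 7] / [4, 6, 8] / [5];  Q = [1, 2, 6] / [3, 4, 7] / [5]
  Insert 2 (step 8): P = [1, 2, 7] / [3, 6, 8] / [4] / [5];  Q = [1, 2, 6] / [3, 4, 7] / [5] / [8]
  Insert 9 (step 9): P = [1, 2, 7, 9] / [3, 6, 8] / [4] / [5];  Q = [1, 2, 6, 9] / [3, 4, 7] / [5] / [8]
Final shape: (4, 3, 1, 1).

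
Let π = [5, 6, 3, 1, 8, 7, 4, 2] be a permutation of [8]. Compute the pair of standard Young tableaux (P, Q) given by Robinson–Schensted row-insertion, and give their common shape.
P = [1, 2, 7] / [3, 4] / [5, 6] / [8];  Q = [1, 2, 5] / [3, 6] / [4, 7] / [8];  common shape = (3, 2, 2, 1)

Row-insert the values π_1, π_2, … into P one at a time, bumping the leftmost entry strictly greater than the inserted value down to the next row. The recording tableau Q records, in position (i, j), the step at which that cell was added to P.
  Insert 5 (step 1): P = [5];  Q = [1]
  Insert 6 (step 2): P = [5, 6];  Q = [1, 2]
  Insert 3 (step 3): P = [3, 6] / [5];  Q = [1, 2] / [3]
  Insert 1 (step 4): P = [1, 6] / [3] / [5];  Q = [1, 2] / [3] / [4]
  Insert 8 (step 5): P = [1, 6, 8] / [3] / [5];  Q = [1, 2, 5] / [3] / [4]
  Insert 7 (step 6): P = [1, 6, 7] / [3, 8] / [5];  Q = [1, 2, 5] / [3, 6] / [4]
  Insert 4 (step 7): P = [1, 4, 7] / [3, 6] / [5, 8];  Q = [1, 2, 5] / [3, 6] / [4, 7]
  Insert 2 (step 8): P = [1, 2, 7] / [3, 4] / [5, 6] / [8];  Q = [1, 2, 5] / [3, 6] / [4, 7] / [8]
Final shape: (3, 2, 2, 1).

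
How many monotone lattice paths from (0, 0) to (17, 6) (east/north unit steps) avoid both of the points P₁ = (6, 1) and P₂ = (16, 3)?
Number of paths = 68343

Inclusion–exclusion. Total paths: C(23, 17) = 100947. Through P₁: C(7, 6)·C(16, 11) = 30576. Through P₂: C(19, 16)·C(4, 1) = 3876. Since P₁ is strictly southwest of P₂, a monotone path through both must visit P₁ then P₂; paths through both = C(7, 6)·C(12, 10)·C(4, 1) = 1848. Avoid both = 100947 − 30576 − 3876 + 1848 = 68343.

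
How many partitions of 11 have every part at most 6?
p(11, parts ≤ 6) = 44

Partitions of 11 with all parts ≤ 6: 6+5, 6+4+1, 6+3+2, 6+3+1+1, 6+2+2+1, 6+2+1+1+1, 6+1+1+1+1+1, 5+5+1, 5+4+2, 5+4+1+1, 5+3+3, 5+3+2+1, 5+3+1+1+1, 5+2+2+2, 5+2+2+1+1, 5+2+1+1+1+1, 5+1+1+1+1+1+1, 4+4+3, 4+4+2+1, 4+4+1+1+1, 4+3+3+1, 4+3+2+2, 4+3+2+1+1, 4+3+1+1+1+1, 4+2+2+2+1, 4+2+2+1+1+1, 4+2+1+1+1+1+1, 4+1+1+1+1+1+1+1, 3+3+3+2, 3+3+3+1+1, … (44 total). Count = 44.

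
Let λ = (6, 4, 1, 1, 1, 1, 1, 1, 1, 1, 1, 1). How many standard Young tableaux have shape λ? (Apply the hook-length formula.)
# SYT of shape (6, 4, 1, 1, 1, 1, 1, 1, 1, 1, 1, 1) = 1956240

Hook-length formula: f^λ = n! / Π hook(c), product over all cells c of the Young diagram. For λ = (6, 4, 1, 1, 1, 1, 1, 1, 1, 1, 1, 1), n = 20 boxes. Hook lengths by row (left-to-right, top-to-bottom): [17, 6, 5, 4, 2, 1]; [14, 3, 2, 1]; [10]; [9]; [8]; [7]; [6]; [5]; [4]; [3]; [2]; [1]. Product of hooks = 1243662336000. So f^λ = 20! / 1243662336000 = 2432902008176640000 / 1243662336000 = 1956240.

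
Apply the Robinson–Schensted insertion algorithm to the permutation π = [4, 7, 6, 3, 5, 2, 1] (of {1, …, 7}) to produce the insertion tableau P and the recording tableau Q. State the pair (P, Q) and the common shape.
P = [1, 5] / [2, 6] / [3] / [4] / [7];  Q = [1, 2] / [3, 5] / [4] / [6] / [7];  common shape = (2, 2, 1, 1, 1)

Row-insert the values π_1, π_2, … into P one at a time, bumping the leftmost entry strictly greater than the inserted value down to the next row. The recording tableau Q records, in position (i, j), the step at which that cell was added to P.
  Insert 4 (step 1): P = [4];  Q = [1]
  Insert 7 (step 2): P = [4, 7];  Q = [1, 2]
  Insert 6 (step 3): P = [4, 6] / [7];  Q = [1, 2] / [3]
  Insert 3 (step 4): P = [3, 6] / [4] / [7];  Q = [1, 2] / [3] / [4]
  Insert 5 (step 5): P = [3, 5] / [4, 6] / [7];  Q = [1, 2] / [3, 5] / [4]
  Insert 2 (step 6): P = [2, 5] / [3, 6] / [4] / [7];  Q = [1, 2] / [3, 5] / [4] / [6]
  Insert 1 (step 7): P = [1, 5] / [2, 6] / [3] / [4] / [7];  Q = [1, 2] / [3, 5] / [4] / [6] / [7]
Final shape: (2, 2, 1, 1, 1).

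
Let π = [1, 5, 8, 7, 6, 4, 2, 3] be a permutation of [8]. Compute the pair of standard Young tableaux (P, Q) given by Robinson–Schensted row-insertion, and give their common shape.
P = [1, 2, 3] / [4, 6] / [5] / [7] / [8];  Q = [1, 2, 3] / [4, 8] / [5] / [6] / [7];  common shape = (3, 2, 1, 1, 1)

Row-insert the values π_1, π_2, … into P one at a time, bumping the leftmost entry strictly greater than the inserted value down to the next row. The recording tableau Q records, in position (i, j), the step at which that cell was added to P.
  Insert 1 (step 1): P = [1];  Q = [1]
  Insert 5 (step 2): P = [1, 5];  Q = [1, 2]
  Insert 8 (step 3): P = [1, 5, 8];  Q = [1, 2, 3]
  Insert 7 (step 4): P = [1, 5, 7] / [8];  Q = [1, 2, 3] / [4]
  Insert 6 (step 5): P = [1, 5, 6] / [7] / [8];  Q = [1, 2, 3] / [4] / [5]
  Insert 4 (step 6): P = [1, 4, 6] / [5] / [7] / [8];  Q = [1, 2, 3] / [4] / [5] / [6]
  Insert 2 (step 7): P = [1, 2, 6] / [4] / [5] / [7] / [8];  Q = [1, 2, 3] / [4] / [5] / [6] / [7]
  Insert 3 (step 8): P = [1, 2, 3] / [4, 6] / [5] / [7] / [8];  Q = [1, 2, 3] / [4, 8] / [5] / [6] / [7]
Final shape: (3, 2, 1, 1, 1).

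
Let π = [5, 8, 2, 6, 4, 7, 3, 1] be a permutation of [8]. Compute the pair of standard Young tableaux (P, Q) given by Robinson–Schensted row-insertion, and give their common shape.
P = [1, 3, 7] / [2, 6] / [4] / [5] / [8];  Q = [1, 2, 6] / [3, 4] / [5] / [7] / [8];  common shape = (3, 2, 1, 1, 1)

Row-insert the values π_1, π_2, … into P one at a time, bumping the leftmost entry strictly greater than the inserted value down to the next row. The recording tableau Q records, in position (i, j), the step at which that cell was added to P.
  Insert 5 (step 1): P = [5];  Q = [1]
  Insert 8 (step 2): P = [5, 8];  Q = [1, 2]
  Insert 2 (step 3): P = [2, 8] / [5];  Q = [1, 2] / [3]
  Insert 6 (step 4): P = [2, 6] / [5, 8];  Q = [1, 2] / [3, 4]
  Insert 4 (step 5): P = [2, 4] / [5, 6] / [8];  Q = [1, 2] / [3, 4] / [5]
  Insert 7 (step 6): P = [2, 4, 7] / [5, 6] / [8];  Q = [1, 2, 6] / [3, 4] / [5]
  Insert 3 (step 7): P = [2, 3, 7] / [4, 6] / [5] / [8];  Q = [1, 2, 6] / [3, 4] / [5] / [7]
  Insert 1 (step 8): P = [1, 3, 7] / [2, 6] / [4] / [5] / [8];  Q = [1, 2, 6] / [3, 4] / [5] / [7] / [8]
Final shape: (3, 2, 1, 1, 1).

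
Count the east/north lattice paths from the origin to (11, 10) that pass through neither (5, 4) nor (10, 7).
Number of paths = 186724

Inclusion–exclusion. Total paths: C(21, 11) = 352716. Through P₁: C(9, 5)·C(12, 6) = 116424. Through P₂: C(17, 10)·C(4, 1) = 77792. Since P₁ is strictly southwest of P₂, a monotone path through both must visit P₁ then P₂; paths through both = C(9, 5)·C(8, 5)·C(4, 1) = 28224. Avoid both = 352716 − 116424 − 77792 + 28224 = 186724.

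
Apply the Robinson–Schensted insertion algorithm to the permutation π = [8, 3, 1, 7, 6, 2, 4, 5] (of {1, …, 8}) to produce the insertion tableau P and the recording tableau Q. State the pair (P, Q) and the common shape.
P = [1, 2, 4, 5] / [3, 6] / [7] / [8];  Q = [1, 4, 7, 8] / [2, 5] / [3] / [6];  common shape = (4, 2, 1, 1)

Row-insert the values π_1, π_2, … into P one at a time, bumping the leftmost entry strictly greater than the inserted value down to the next row. The recording tableau Q records, in position (i, j), the step at which that cell was added to P.
  Insert 8 (step 1): P = [8];  Q = [1]
  Insert 3 (step 2): P = [3] / [8];  Q = [1] / [2]
  Insert 1 (step 3): P = [1] / [3] / [8];  Q = [1] / [2] / [3]
  Insert 7 (step 4): P = [1, 7] / [3] / [8];  Q = [1, 4] / [2] / [3]
  Insert 6 (step 5): P = [1, 6] / [3, 7] / [8];  Q = [1, 4] / [2, 5] / [3]
  Insert 2 (step 6): P = [1, 2] / [3, 6] / [7] / [8];  Q = [1, 4] / [2, 5] / [3] / [6]
  Insert 4 (step 7): P = [1, 2, 4] / [3, 6] / [7] / [8];  Q = [1, 4, 7] / [2, 5] / [3] / [6]
  Insert 5 (step 8): P = [1, 2, 4, 5] / [3, 6] / [7] / [8];  Q = [1, 4, 7, 8] / [2, 5] / [3] / [6]
Final shape: (4, 2, 1, 1).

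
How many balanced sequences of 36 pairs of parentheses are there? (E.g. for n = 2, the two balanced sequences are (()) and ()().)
C_36 = 11959798385860453492

These balanced parentheses are counted by the Catalan number C_n = (1/(n + 1)) · C(2n, n). For n = 36: C_36 = (1/37) · C(72, 36) = 442512540276836779204/37 = 11959798385860453492.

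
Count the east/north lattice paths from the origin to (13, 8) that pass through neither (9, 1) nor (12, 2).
Number of paths = 199833

Inclusion–exclusion. Total paths: C(21, 13) = 203490. Through P₁: C(10, 9)·C(11, 4) = 3300. Through P₂: C(14, 12)·C(7, 1) = 637. Since P₁ is strictly southwest of P₂, a monotone path through both must visit P₁ then P₂; paths through both = C(10, 9)·C(4, 3)·C(7, 1) = 280. Avoid both = 203490 − 3300 − 637 + 280 = 199833.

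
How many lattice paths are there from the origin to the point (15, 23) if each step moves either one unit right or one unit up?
Number of paths = 15471286560

A monotone lattice path from (0, 0) to (15, 23) consists of 15 east steps and 23 north steps in some order, so it is determined by which 15 of the 38 steps are east. The count is C(38, 15) = 15471286560.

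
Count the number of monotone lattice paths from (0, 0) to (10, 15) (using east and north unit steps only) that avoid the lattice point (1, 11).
Number of paths = 3260180

Total paths from (0, 0) to (10, 15): C(25, 10) = 3268760. Paths through (1, 11): (paths (0, 0) → (1, 11)) × (paths (1, 11) → (10, 15)) = C(12, 1) · C(13, 9) = 12 · 715 = 8580. Avoidance count = 3268760 − 8580 = 3260180.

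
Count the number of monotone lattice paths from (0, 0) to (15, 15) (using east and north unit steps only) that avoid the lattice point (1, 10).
Number of paths = 154989612

Total paths from (0, 0) to (15, 15): C(30, 15) = 155117520. Paths through (1, 10): (paths (0, 0) → (1, 10)) × (paths (1, 10) → (15, 15)) = C(11, 1) · C(19, 14) = 11 · 11628 = 127908. Avoidance count = 155117520 − 127908 = 154989612.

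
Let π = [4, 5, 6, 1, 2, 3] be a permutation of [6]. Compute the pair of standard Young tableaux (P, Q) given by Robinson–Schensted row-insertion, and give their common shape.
P = [1, 2, 3] / [4, 5, 6];  Q = [1, 2, 3] / [4, 5, 6];  common shape = (3, 3)

Row-insert the values π_1, π_2, … into P one at a time, bumping the leftmost entry strictly greater than the inserted value down to the next row. The recording tableau Q records, in position (i, j), the step at which that cell was added to P.
  Insert 4 (step 1): P = [4];  Q = [1]
  Insert 5 (step 2): P = [4, 5];  Q = [1, 2]
  Insert 6 (step 3): P = [4, 5, 6];  Q = [1, 2, 3]
  Insert 1 (step 4): P = [1, 5, 6] / [4];  Q = [1, 2, 3] / [4]
  Insert 2 (step 5): P = [1, 2, 6] / [4, 5];  Q = [1, 2, 3] / [4, 5]
  Insert 3 (step 6): P = [1, 2, 3] / [4, 5, 6];  Q = [1, 2, 3] / [4, 5, 6]
Final shape: (3, 3).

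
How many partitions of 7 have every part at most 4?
p(7, parts ≤ 4) = 11

Partitions of 7 with all parts ≤ 4: 4+3, 4+2+1, 4+1+1+1, 3+3+1, 3+2+2, 3+2+1+1, 3+1+1+1+1, 2+2+2+1, 2+2+1+1+1, 2+1+1+1+1+1, 1+1+1+1+1+1+1. Count = 11.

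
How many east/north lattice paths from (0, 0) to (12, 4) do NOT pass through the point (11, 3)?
Number of paths = 1092

Total paths from (0, 0) to (12, 4): C(16, 12) = 1820. Paths through (11, 3): (paths (0, 0) → (11, 3)) × (paths (11, 3) → (12, 4)) = C(14, 11) · C(2, 1) = 364 · 2 = 728. Avoidance count = 1820 − 728 = 1092.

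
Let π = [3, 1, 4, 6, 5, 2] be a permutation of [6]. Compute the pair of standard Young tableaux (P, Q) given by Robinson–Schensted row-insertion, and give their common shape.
P = [1, 2, 5] / [3, 4] / [6];  Q = [1, 3, 4] / [2, 5] / [6];  common shape = (3, 2, 1)

Row-insert the values π_1, π_2, … into P one at a time, bumping the leftmost entry strictly greater than the inserted value down to the next row. The recording tableau Q records, in position (i, j), the step at which that cell was added to P.
  Insert 3 (step 1): P = [3];  Q = [1]
  Insert 1 (step 2): P = [1] / [3];  Q = [1] / [2]
  Insert 4 (step 3): P = [1, 4] / [3];  Q = [1, 3] / [2]
  Insert 6 (step 4): P = [1, 4, 6] / [3];  Q = [1, 3, 4] / [2]
  Insert 5 (step 5): P = [1, 4, 5] / [3, 6];  Q = [1, 3, 4] / [2, 5]
  Insert 2 (step 6): P = [1, 2, 5] / [3, 4] / [6];  Q = [1, 3, 4] / [2, 5] / [6]
Final shape: (3, 2, 1).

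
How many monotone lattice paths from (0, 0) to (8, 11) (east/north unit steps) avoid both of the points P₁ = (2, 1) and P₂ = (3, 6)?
Number of paths = 34926

Inclusion–exclusion. Total paths: C(19, 8) = 75582. Through P₁: C(3, 2)·C(16, 6) = 24024. Through P₂: C(9, 3)·C(10, 5) = 21168. Since P₁ is strictly southwest of P₂, a monotone path through both must visit P₁ then P₂; paths through both = C(3, 2)·C(6, 1)·C(10, 5) = 4536. Avoid both = 75582 − 24024 − 21168 + 4536 = 34926.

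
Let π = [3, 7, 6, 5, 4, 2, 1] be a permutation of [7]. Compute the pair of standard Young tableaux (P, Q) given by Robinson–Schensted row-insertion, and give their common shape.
P = [1, 4] / [2] / [3] / [5] / [6] / [7];  Q = [1, 2] / [3] / [4] / [5] / [6] / [7];  common shape = (2, 1, 1, 1, 1, 1)

Row-insert the values π_1, π_2, … into P one at a time, bumping the leftmost entry strictly greater than the inserted value down to the next row. The recording tableau Q records, in position (i, j), the step at which that cell was added to P.
  Insert 3 (step 1): P = [3];  Q = [1]
  Insert 7 (step 2): P = [3, 7];  Q = [1, 2]
  Insert 6 (step 3): P = [3, 6] / [7];  Q = [1, 2] / [3]
  Insert 5 (step 4): P = [3, 5] / [6] / [7];  Q = [1, 2] / [3] / [4]
  Insert 4 (step 5): P = [3, 4] / [5] / [6] / [7];  Q = [1, 2] / [3] / [4] / [5]
  Insert 2 (step 6): P = [2, 4] / [3] / [5] / [6] / [7];  Q = [1, 2] / [3] / [4] / [5] / [6]
  Insert 1 (step 7): P = [1, 4] / [2] / [3] / [5] / [6] / [7];  Q = [1, 2] / [3] / [4] / [5] / [6] / [7]
Final shape: (2, 1, 1, 1, 1, 1).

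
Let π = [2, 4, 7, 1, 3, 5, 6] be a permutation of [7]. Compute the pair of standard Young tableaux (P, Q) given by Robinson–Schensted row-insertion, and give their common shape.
P = [1, 3, 5, 6] / [2, 4, 7];  Q = [1, 2, 3, 7] / [4, 5, 6];  common shape = (4, 3)

Row-insert the values π_1, π_2, … into P one at a time, bumping the leftmost entry strictly greater than the inserted value down to the next row. The recording tableau Q records, in position (i, j), the step at which that cell was added to P.
  Insert 2 (step 1): P = [2];  Q = [1]
  Insert 4 (step 2): P = [2, 4];  Q = [1, 2]
  Insert 7 (step 3): P = [2, 4, 7];  Q = [1, 2, 3]
  Insert 1 (step 4): P = [1, 4, 7] / [2];  Q = [1, 2, 3] / [4]
  Insert 3 (step 5): P = [1, 3, 7] / [2, 4];  Q = [1, 2, 3] / [4, 5]
  Insert 5 (step 6): P = [1, 3, 5] / [2, 4, 7];  Q = [1, 2, 3] / [4, 5, 6]
  Insert 6 (step 7): P = [1, 3, 5, 6] / [2, 4, 7];  Q = [1, 2, 3, 7] / [4, 5, 6]
Final shape: (4, 3).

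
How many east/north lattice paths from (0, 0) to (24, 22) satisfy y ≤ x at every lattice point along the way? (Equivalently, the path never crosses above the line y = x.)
Number of paths = 946844533674

By the reflection principle (André's argument), the number of monotone paths to (24, 22) with n ≤ m that never go above y = x is C(46, 24) − C(46, 25) = 7890371113950 − 6943526580276 = 946844533674.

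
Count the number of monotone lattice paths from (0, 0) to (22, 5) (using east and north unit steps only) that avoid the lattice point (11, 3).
Number of paths = 52338

Total paths from (0, 0) to (22, 5): C(27, 22) = 80730. Paths through (11, 3): (paths (0, 0) → (11, 3)) × (paths (11, 3) → (22, 5)) = C(14, 11) · C(13, 11) = 364 · 78 = 28392. Avoidance count = 80730 − 28392 = 52338.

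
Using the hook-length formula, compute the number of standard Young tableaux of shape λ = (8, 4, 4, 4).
# SYT of shape (8, 4, 4, 4) = 12345060

Hook-length formula: f^λ = n! / Π hook(c), product over all cells c of the Young diagram. For λ = (8, 4, 4, 4), n = 20 boxes. Hook lengths by row (left-to-right, top-to-bottom): [11, 10, 9, 8, 4, 3, 2, 1]; [6, 5, 4, 3]; [5, 4, 3, 2]; [4, 3, 2, 1]. Product of hooks = 197074944000. So f^λ = 20! / 197074944000 = 2432902008176640000 / 197074944000 = 12345060.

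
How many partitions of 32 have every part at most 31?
p(32, parts ≤ 31) = 8348

Use the recurrence p(n, m) = p(n, m−1) + p(n−m, m): either the largest part is < m (count p(n, m−1)) or the largest part is exactly m (remove one copy of m, count p(n−m, m)). With p(0, ·) = 1 this gives p(32, parts ≤ 31) = 8348. (By conjugating Young diagrams, this also counts partitions of 32 into at most 31 parts.)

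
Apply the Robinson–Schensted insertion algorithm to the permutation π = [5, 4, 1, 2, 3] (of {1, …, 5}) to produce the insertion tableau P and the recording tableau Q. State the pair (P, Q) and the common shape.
P = [1, 2, 3] / [4] / [5];  Q = [1, 4, 5] / [2] / [3];  common shape = (3, 1, 1)

Row-insert the values π_1, π_2, … into P one at a time, bumping the leftmost entry strictly greater than the inserted value down to the next row. The recording tableau Q records, in position (i, j), the step at which that cell was added to P.
  Insert 5 (step 1): P = [5];  Q = [1]
  Insert 4 (step 2): P = [4] / [5];  Q = [1] / [2]
  Insert 1 (step 3): P = [1] / [4] / [5];  Q = [1] / [2] / [3]
  Insert 2 (step 4): P = [1, 2] / [4] / [5];  Q = [1, 4] / [2] / [3]
  Insert 3 (step 5): P = [1, 2, 3] / [4] / [5];  Q = [1, 4, 5] / [2] / [3]
Final shape: (3, 1, 1).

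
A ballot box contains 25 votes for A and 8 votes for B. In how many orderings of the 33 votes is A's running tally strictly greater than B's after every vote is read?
Strict-lead orderings = 7152444

Total orderings of the 33 votes with 25 for A: C(33, 25) = 13884156. By the Bertrand ballot formula (Cycle Lemma / reflection principle), the number of orderings in which A is strictly ahead of B throughout is (p − q)/(p + q) · C(p + q, p) = (25 − 8)/(25 + 8) · 13884156 = 7152444.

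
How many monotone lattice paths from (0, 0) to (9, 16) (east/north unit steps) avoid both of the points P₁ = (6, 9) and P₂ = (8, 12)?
Number of paths = 1062775

Inclusion–exclusion. Total paths: C(25, 9) = 2042975. Through P₁: C(15, 6)·C(10, 3) = 600600. Through P₂: C(20, 8)·C(5, 1) = 629850. Since P₁ is strictly southwest of P₂, a monotone path through both must visit P₁ then P₂; paths through both = C(15, 6)·C(5, 2)·C(5, 1) = 250250. Avoid both = 2042975 − 600600 − 629850 + 250250 = 1062775.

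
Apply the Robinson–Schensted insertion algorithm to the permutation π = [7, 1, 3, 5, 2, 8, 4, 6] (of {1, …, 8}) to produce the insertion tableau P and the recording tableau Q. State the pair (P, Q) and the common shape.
P = [1, 2, 4, 6] / [3, 5, 8] / [7];  Q = [1, 3, 4, 6] / [2, 7, 8] / [5];  common shape = (4, 3, 1)

Row-insert the values π_1, π_2, … into P one at a time, bumping the leftmost entry strictly greater than the inserted value down to the next row. The recording tableau Q records, in position (i, j), the step at which that cell was added to P.
  Insert 7 (step 1): P = [7];  Q = [1]
  Insert 1 (step 2): P = [1] / [7];  Q = [1] / [2]
  Insert 3 (step 3): P = [1, 3] / [7];  Q = [1, 3] / [2]
  Insert 5 (step 4): P = [1, 3, 5] / [7];  Q = [1, 3, 4] / [2]
  Insert 2 (step 5): P = [1, 2, 5] / [3] / [7];  Q = [1, 3, 4] / [2] / [5]
  Insert 8 (step 6): P = [1, 2, 5, 8] / [3] / [7];  Q = [1, 3, 4, 6] / [2] / [5]
  Insert 4 (step 7): P = [1, 2, 4, 8] / [3, 5] / [7];  Q = [1, 3, 4, 6] / [2, 7] / [5]
  Insert 6 (step 8): P = [1, 2, 4, 6] / [3, 5, 8] / [7];  Q = [1, 3, 4, 6] / [2, 7, 8] / [5]
Final shape: (4, 3, 1).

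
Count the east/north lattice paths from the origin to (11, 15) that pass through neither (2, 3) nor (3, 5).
Number of paths = 3649152

Inclusion–exclusion. Total paths: C(26, 11) = 7726160. Through P₁: C(5, 2)·C(21, 9) = 2939300. Through P₂: C(8, 3)·C(18, 8) = 2450448. Since P₁ is strictly southwest of P₂, a monotone path through both must visit P₁ then P₂; paths through both = C(5, 2)·C(3, 1)·C(18, 8) = 1312740. Avoid both = 7726160 − 2939300 − 2450448 + 1312740 = 3649152.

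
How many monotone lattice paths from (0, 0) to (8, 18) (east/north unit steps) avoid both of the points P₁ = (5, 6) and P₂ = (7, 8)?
Number of paths = 1311772

Inclusion–exclusion. Total paths: C(26, 8) = 1562275. Through P₁: C(11, 5)·C(15, 3) = 210210. Through P₂: C(15, 7)·C(11, 1) = 70785. Since P₁ is strictly southwest of P₂, a monotone path through both must visit P₁ then P₂; paths through both = C(11, 5)·C(4, 2)·C(11, 1) = 30492. Avoid both = 1562275 − 210210 − 70785 + 30492 = 1311772.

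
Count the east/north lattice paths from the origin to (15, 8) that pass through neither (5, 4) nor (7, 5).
Number of paths = 295878

Inclusion–exclusion. Total paths: C(23, 15) = 490314. Through P₁: C(9, 5)·C(14, 10) = 126126. Through P₂: C(12, 7)·C(11, 8) = 130680. Since P₁ is strictly southwest of P₂, a monotone path through both must visit P₁ then P₂; paths through both = C(9, 5)·C(3, 2)·C(11, 8) = 62370. Avoid both = 490314 − 126126 − 130680 + 62370 = 295878.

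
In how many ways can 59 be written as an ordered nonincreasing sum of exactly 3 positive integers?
p(59, 3 parts) = 290

Partitions of n into exactly k parts are in bijection with partitions of n − k into at most k parts (subtract 1 from each part). So p(59, exactly 3) = p(56, parts ≤ 3). Computing via the recurrence p(m, j) = p(m, j−1) + p(m−j, j) gives 290.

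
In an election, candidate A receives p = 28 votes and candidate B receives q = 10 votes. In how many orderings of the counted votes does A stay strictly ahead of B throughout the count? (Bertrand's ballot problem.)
Strict-lead orderings = 223926516

Total orderings of the 38 votes with 28 for A: C(38, 28) = 472733756. By the Bertrand ballot formula (Cycle Lemma / reflection principle), the number of orderings in which A is strictly ahead of B throughout is (p − q)/(p + q) · C(p + q, p) = (28 − 10)/(28 + 10) · 472733756 = 223926516.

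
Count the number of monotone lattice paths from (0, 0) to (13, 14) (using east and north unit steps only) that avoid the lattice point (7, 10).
Number of paths = 15974220

Total paths from (0, 0) to (13, 14): C(27, 13) = 20058300. Paths through (7, 10): (paths (0, 0) → (7, 10)) × (paths (7, 10) → (13, 14)) = C(17, 7) · C(10, 6) = 19448 · 210 = 4084080. Avoidance count = 20058300 − 4084080 = 15974220.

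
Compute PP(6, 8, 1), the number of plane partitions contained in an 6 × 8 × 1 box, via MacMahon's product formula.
PP(6, 8, 1) = 3003

Evaluate the triple product over i = 1..6, j = 1..8, k = 1..1. The factors are (2/1) · (3/2) · (4/3) · (5/4) · (6/5) · (7/6) · (8/7) · (9/8) · … (48 factors total). The numerators and denominators telescope so the product is an integer; carrying out the multiplication exactly gives PP(6, 8, 1) = 3003.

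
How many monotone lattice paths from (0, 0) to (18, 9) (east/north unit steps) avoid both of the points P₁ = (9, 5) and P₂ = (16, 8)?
Number of paths = 1769702

Inclusion–exclusion. Total paths: C(27, 18) = 4686825. Through P₁: C(14, 9)·C(13, 9) = 1431430. Through P₂: C(24, 16)·C(3, 2) = 2206413. Since P₁ is strictly southwest of P₂, a monotone path through both must visit P₁ then P₂; paths through both = C(14, 9)·C(10, 7)·C(3, 2) = 720720. Avoid both = 4686825 − 1431430 − 2206413 + 720720 = 1769702.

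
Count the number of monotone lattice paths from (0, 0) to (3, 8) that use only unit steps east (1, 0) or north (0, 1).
Number of paths = 165

A monotone lattice path from (0, 0) to (3, 8) consists of 3 east steps and 8 north steps in some order, so it is determined by which 3 of the 11 steps are east. The count is C(11, 3) = 165.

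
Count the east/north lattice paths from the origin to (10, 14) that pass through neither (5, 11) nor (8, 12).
Number of paths = 1065660

Inclusion–exclusion. Total paths: C(24, 10) = 1961256. Through P₁: C(16, 5)·C(8, 5) = 244608. Through P₂: C(20, 8)·C(4, 2) = 755820. Since P₁ is strictly southwest of P₂, a monotone path through both must visit P₁ then P₂; paths through both = C(16, 5)·C(4, 3)·C(4, 2) = 104832. Avoid both = 1961256 − 244608 − 755820 + 104832 = 1065660.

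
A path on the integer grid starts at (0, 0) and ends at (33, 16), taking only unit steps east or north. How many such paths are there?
Number of paths = 3348108992991

A monotone lattice path from (0, 0) to (33, 16) consists of 33 east steps and 16 north steps in some order, so it is determined by which 33 of the 49 steps are east. The count is C(49, 33) = 3348108992991.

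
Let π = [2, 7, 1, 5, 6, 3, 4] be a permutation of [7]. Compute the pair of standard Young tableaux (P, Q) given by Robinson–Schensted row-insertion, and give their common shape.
P = [1, 3, 4] / [2, 5, 6] / [7];  Q = [1, 2, 5] / [3, 4, 7] / [6];  common shape = (3, 3, 1)

Row-insert the values π_1, π_2, … into P one at a time, bumping the leftmost entry strictly greater than the inserted value down to the next row. The recording tableau Q records, in position (i, j), the step at which that cell was added to P.
  Insert 2 (step 1): P = [2];  Q = [1]
  Insert 7 (step 2): P = [2, 7];  Q = [1, 2]
  Insert 1 (step 3): P = [1, 7] / [2];  Q = [1, 2] / [3]
  Insert 5 (step 4): P = [1, 5] / [2, 7];  Q = [1, 2] / [3, 4]
  Insert 6 (step 5): P = [1, 5, 6] / [2, 7];  Q = [1, 2, 5] / [3, 4]
  Insert 3 (step 6): P = [1, 3, 6] / [2, 5] / [7];  Q = [1, 2, 5] / [3, 4] / [6]
  Insert 4 (step 7): P = [1, 3, 4] / [2, 5, 6] / [7];  Q = [1, 2, 5] / [3, 4, 7] / [6]
Final shape: (3, 3, 1).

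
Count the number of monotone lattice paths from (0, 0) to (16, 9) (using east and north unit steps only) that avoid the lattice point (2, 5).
Number of paths = 1978715

Total paths from (0, 0) to (16, 9): C(25, 16) = 2042975. Paths through (2, 5): (paths (0, 0) → (2, 5)) × (paths (2, 5) → (16, 9)) = C(7, 2) · C(18, 14) = 21 · 3060 = 64260. Avoidance count = 2042975 − 64260 = 1978715.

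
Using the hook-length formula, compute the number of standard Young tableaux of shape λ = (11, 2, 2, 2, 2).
# SYT of shape (11, 2, 2, 2, 2) = 554268

Hook-length formula: f^λ = n! / Π hook(c), product over all cells c of the Young diagram. For λ = (11, 2, 2, 2, 2), n = 19 boxes. Hook lengths by row (left-to-right, top-to-bottom): [15, 14, 9, 8, 7, 6, 5, 4, 3, 2, 1]; [5, 4]; [4, 3]; [3, 2]; [2, 1]. Product of hooks = 219469824000. So f^λ = 19! / 219469824000 = 121645100408832000 / 219469824000 = 554268.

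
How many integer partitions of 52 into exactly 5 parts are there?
p(52, 5 parts) = 3034

Partitions of n into exactly k parts are in bijection with partitions of n − k into at most k parts (subtract 1 from each part). So p(52, exactly 5) = p(47, parts ≤ 5). Computing via the recurrence p(m, j) = p(m, j−1) + p(m−j, j) gives 3034.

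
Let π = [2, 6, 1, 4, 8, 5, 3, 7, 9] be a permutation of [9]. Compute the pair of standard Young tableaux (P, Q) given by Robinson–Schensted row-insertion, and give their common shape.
P = [1, 3, 5, 7, 9] / [2, 4, 8] / [6];  Q = [1, 2, 5, 8, 9] / [3, 4, 6] / [7];  common shape = (5, 3, 1)

Row-insert the values π_1, π_2, … into P one at a time, bumping the leftmost entry strictly greater than the inserted value down to the next row. The recording tableau Q records, in position (i, j), the step at which that cell was added to P.
  Insert 2 (step 1): P = [2];  Q = [1]
  Insert 6 (step 2): P = [2, 6];  Q = [1, 2]
  Insert 1 (step 3): P = [1, 6] / [2];  Q = [1, 2] / [3]
  Insert 4 (step 4): P = [1, 4] / [2, 6];  Q = [1, 2] / [3, 4]
  Insert 8 (step 5): P = [1, 4, 8] / [2, 6];  Q = [1, 2, 5] / [3, 4]
  Insert 5 (step 6): P = [1, 4, 5] / [2, 6, 8];  Q = [1, 2, 5] / [3, 4, 6]
  Insert 3 (step 7): P = [1, 3, 5] / [2, 4, 8] / [6];  Q = [1, 2, 5] / [3, 4, 6] / [7]
  Insert 7 (step 8): P = [1, 3, 5, 7] / [2, 4, 8] / [6];  Q = [1, 2, 5, 8] / [3, 4, 6] / [7]
  Insert 9 (step 9): P = [1, 3, 5, 7, 9] / [2, 4, 8] / [6];  Q = [1, 2, 5, 8, 9] / [3, 4, 6] / [7]
Final shape: (5, 3, 1).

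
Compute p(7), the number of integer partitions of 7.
p(7) = 15

List all partitions of 7: 7, 6+1, 5+2, 5+1+1, 4+3, 4+2+1, 4+1+1+1, 3+3+1, 3+2+2, 3+2+1+1, 3+1+1+1+1, 2+2+2+1, 2+2+1+1+1, 2+1+1+1+1+1, 1+1+1+1+1+1+1. Counting them gives p(7) = 15.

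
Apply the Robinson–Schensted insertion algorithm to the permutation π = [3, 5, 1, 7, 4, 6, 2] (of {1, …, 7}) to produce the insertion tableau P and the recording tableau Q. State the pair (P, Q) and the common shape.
P = [1, 2, 6] / [3, 4, 7] / [5];  Q = [1, 2, 4] / [3, 5, 6] / [7];  common shape = (3, 3, 1)

Row-insert the values π_1, π_2, … into P one at a time, bumping the leftmost entry strictly greater than the inserted value down to the next row. The recording tableau Q records, in position (i, j), the step at which that cell was added to P.
  Insert 3 (step 1): P = [3];  Q = [1]
  Insert 5 (step 2): P = [3, 5];  Q = [1, 2]
  Insert 1 (step 3): P = [1, 5] / [3];  Q = [1, 2] / [3]
  Insert 7 (step 4): P = [1, 5, 7] / [3];  Q = [1, 2, 4] / [3]
  Insert 4 (step 5): P = [1, 4, 7] / [3, 5];  Q = [1, 2, 4] / [3, 5]
  Insert 6 (step 6): P = [1, 4, 6] / [3, 5, 7];  Q = [1, 2, 4] / [3, 5, 6]
  Insert 2 (step 7): P = [1, 2, 6] / [3, 4, 7] / [5];  Q = [1, 2, 4] / [3, 5, 6] / [7]
Final shape: (3, 3, 1).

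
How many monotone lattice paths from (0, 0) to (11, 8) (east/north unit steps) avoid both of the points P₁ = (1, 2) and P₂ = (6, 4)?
Number of paths = 33036

Inclusion–exclusion. Total paths: C(19, 11) = 75582. Through P₁: C(3, 1)·C(16, 10) = 24024. Through P₂: C(10, 6)·C(9, 5) = 26460. Since P₁ is strictly southwest of P₂, a monotone path through both must visit P₁ then P₂; paths through both = C(3, 1)·C(7, 5)·C(9, 5) = 7938. Avoid both = 75582 − 24024 − 26460 + 7938 = 33036.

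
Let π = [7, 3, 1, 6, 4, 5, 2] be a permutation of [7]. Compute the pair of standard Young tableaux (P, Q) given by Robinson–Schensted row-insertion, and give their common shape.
P = [1, 2, 5] / [3, 4] / [6] / [7];  Q = [1, 4, 6] / [2, 5] / [3] / [7];  common shape = (3, 2, 1, 1)

Row-insert the values π_1, π_2, … into P one at a time, bumping the leftmost entry strictly greater than the inserted value down to the next row. The recording tableau Q records, in position (i, j), the step at which that cell was added to P.
  Insert 7 (step 1): P = [7];  Q = [1]
  Insert 3 (step 2): P = [3] / [7];  Q = [1] / [2]
  Insert 1 (step 3): P = [1] / [3] / [7];  Q = [1] / [2] / [3]
  Insert 6 (step 4): P = [1, 6] / [3] / [7];  Q = [1, 4] / [2] / [3]
  Insert 4 (step 5): P = [1, 4] / [3, 6] / [7];  Q = [1, 4] / [2, 5] / [3]
  Insert 5 (step 6): P = [1, 4, 5] / [3, 6] / [7];  Q = [1, 4, 6] / [2, 5] / [3]
  Insert 2 (step 7): P = [1, 2, 5] / [3, 4] / [6] / [7];  Q = [1, 4, 6] / [2, 5] / [3] / [7]
Final shape: (3, 2, 1, 1).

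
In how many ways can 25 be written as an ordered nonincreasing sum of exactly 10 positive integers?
p(25, 10 parts) = 164

Partitions of n into exactly k parts are in bijection with partitions of n − k into at most k parts (subtract 1 from each part). So p(25, exactly 10) = p(15, parts ≤ 10). Computing via the recurrence p(m, j) = p(m, j−1) + p(m−j, j) gives 164.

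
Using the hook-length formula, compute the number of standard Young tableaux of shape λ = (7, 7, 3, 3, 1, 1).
# SYT of shape (7, 7, 3, 3, 1, 1) = 1018467450

Hook-length formula: f^λ = n! / Π hook(c), product over all cells c of the Young diagram. For λ = (7, 7, 3, 3, 1, 1), n = 22 boxes. Hook lengths by row (left-to-right, top-to-bottom): [12, 9, 8, 5, 4, 3, 2]; [11, 8, 7, 4, 3, 2, 1]; [6, 3, 2]; [5, 2, 1]; [2]; [1]. Product of hooks = 1103619686400. So f^λ = 22! / 1103619686400 = 1124000727777607680000 / 1103619686400 = 1018467450.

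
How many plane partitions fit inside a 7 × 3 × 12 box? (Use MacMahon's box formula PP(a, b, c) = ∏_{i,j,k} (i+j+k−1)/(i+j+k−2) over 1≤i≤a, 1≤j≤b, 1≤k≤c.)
PP(7, 3, 12) = 1577078895600

Evaluate the triple product over i = 1..7, j = 1..3, k = 1..12. The factors are (2/1) · (3/2) · (4/3) · (5/4) · (6/5) · (7/6) · (8/7) · (9/8) · … (252 factors total). The numerators and denominators telescope so the product is an integer; carrying out the multiplication exactly gives PP(7, 3, 12) = 1577078895600.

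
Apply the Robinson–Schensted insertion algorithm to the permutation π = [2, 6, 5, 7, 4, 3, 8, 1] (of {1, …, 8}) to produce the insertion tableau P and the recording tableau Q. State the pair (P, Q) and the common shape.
P = [1, 3, 7, 8] / [2] / [4] / [5] / [6];  Q = [1, 2, 4, 7] / [3] / [5] / [6] / [8];  common shape = (4, 1, 1, 1, 1)

Row-insert the values π_1, π_2, … into P one at a time, bumping the leftmost entry strictly greater than the inserted value down to the next row. The recording tableau Q records, in position (i, j), the step at which that cell was added to P.
  Insert 2 (step 1): P = [2];  Q = [1]
  Insert 6 (step 2): P = [2, 6];  Q = [1, 2]
  Insert 5 (step 3): P = [2, 5] / [6];  Q = [1, 2] / [3]
  Insert 7 (step 4): P = [2, 5, 7] / [6];  Q = [1, 2, 4] / [3]
  Insert 4 (step 5): P = [2, 4, 7] / [5] / [6];  Q = [1, 2, 4] / [3] / [5]
  Insert 3 (step 6): P = [2, 3, 7] / [4] / [5] / [6];  Q = [1, 2, 4] / [3] / [5] / [6]
  Insert 8 (step 7): P = [2, 3, 7, 8] / [4] / [5] / [6];  Q = [1, 2, 4, 7] / [3] / [5] / [6]
  Insert 1 (step 8): P = [1, 3, 7, 8] / [2] / [4] / [5] / [6];  Q = [1, 2, 4, 7] / [3] / [5] / [6] / [8]
Final shape: (4, 1, 1, 1, 1).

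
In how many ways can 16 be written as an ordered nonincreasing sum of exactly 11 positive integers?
p(16, 11 parts) = 7

Partitions of n into exactly k parts ↔ partitions of n − k into at most k parts (subtract 1 from each part). For n = 16, k = 11, the partitions are: 6+1+1+1+1+1+1+1+1+1+1, 5+2+1+1+1+1+1+1+1+1+1, 4+3+1+1+1+1+1+1+1+1+1, 4+2+2+1+1+1+1+1+1+1+1, 3+3+2+1+1+1+1+1+1+1+1, 3+2+2+2+1+1+1+1+1+1+1, 2+2+2+2+2+1+1+1+1+1+1. Count = 7.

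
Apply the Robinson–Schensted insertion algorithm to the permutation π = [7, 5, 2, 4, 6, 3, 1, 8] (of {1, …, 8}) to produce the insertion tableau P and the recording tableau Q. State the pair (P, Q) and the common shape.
P = [1, 3, 6, 8] / [2] / [4] / [5] / [7];  Q = [1, 4, 5, 8] / [2] / [3] / [6] / [7];  common shape = (4, 1, 1, 1, 1)

Row-insert the values π_1, π_2, … into P one at a time, bumping the leftmost entry strictly greater than the inserted value down to the next row. The recording tableau Q records, in position (i, j), the step at which that cell was added to P.
  Insert 7 (step 1): P = [7];  Q = [1]
  Insert 5 (step 2): P = [5] / [7];  Q = [1] / [2]
  Insert 2 (step 3): P = [2] / [5] / [7];  Q = [1] / [2] / [3]
  Insert 4 (step 4): P = [2, 4] / [5] / [7];  Q = [1, 4] / [2] / [3]
  Insert 6 (step 5): P = [2, 4, 6] / [5] / [7];  Q = [1, 4, 5] / [2] / [3]
  Insert 3 (step 6): P = [2, 3, 6] / [4] / [5] / [7];  Q = [1, 4, 5] / [2] / [3] / [6]
  Insert 1 (step 7): P = [1, 3, 6] / [2] / [4] / [5] / [7];  Q = [1, 4, 5] / [2] / [3] / [6] / [7]
  Insert 8 (step 8): P = [1, 3, 6, 8] / [2] / [4] / [5] / [7];  Q = [1, 4, 5, 8] / [2] / [3] / [6] / [7]
Final shape: (4, 1, 1, 1, 1).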